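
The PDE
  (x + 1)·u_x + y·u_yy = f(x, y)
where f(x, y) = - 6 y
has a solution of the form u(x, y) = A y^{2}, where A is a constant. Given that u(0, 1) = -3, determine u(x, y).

Substitute the ansatz u = A y^{2} into the left-hand side.
Derivatives of the ansatz:
  u_x = 0
  u_yy = 2 A
Term by term:
  (x + 1)·u_x = 0
  y·u_yy = 2 A y
So the left-hand side equals
  2 A y
This must equal f(x, y) = - 6 y identically.
Matching coefficients of the independent functions:
  [y]:  2 A = -6
Solving: A = -3.
Check against the point condition:
  u(0, 1) = -3  ⟹  A = -3  ✓
Hence u(x, y) = - 3 y^{2}.

Answer: u(x, y) = - 3 y^{2}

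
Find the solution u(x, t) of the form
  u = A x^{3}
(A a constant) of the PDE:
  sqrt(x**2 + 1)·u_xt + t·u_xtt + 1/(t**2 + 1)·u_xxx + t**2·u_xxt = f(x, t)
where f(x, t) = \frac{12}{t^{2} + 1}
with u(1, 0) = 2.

Substitute the ansatz u = A x^{3} into the left-hand side.
Derivatives of the ansatz:
  u_xt = 0
  u_xtt = 0
  u_xxx = 6 A
  u_xxt = 0
Term by term:
  sqrt(x**2 + 1)·u_xt = 0
  t·u_xtt = 0
  1/(t**2 + 1)·u_xxx = \frac{6 A}{t^{2} + 1}
  t**2·u_xxt = 0
So the left-hand side equals
  \frac{6 A}{t^{2} + 1}
This must equal f(x, t) = \frac{12}{t^{2} + 1} identically.
Matching coefficients of the independent functions:
  [\frac{1}{t^{2} + 1}]:  6 A = 12
Solving: A = 2.
Check against the point condition:
  u(1, 0) = 2  ⟹  A = 2  ✓
Hence u(x, t) = 2 x^{3}.

Answer: u(x, t) = 2 x^{3}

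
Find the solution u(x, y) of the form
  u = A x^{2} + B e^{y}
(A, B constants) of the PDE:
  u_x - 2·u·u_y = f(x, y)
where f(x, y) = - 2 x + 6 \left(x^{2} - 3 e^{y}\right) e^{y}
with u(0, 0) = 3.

Substitute the ansatz u = A x^{2} + B e^{y} into the left-hand side.
Derivatives of the ansatz:
  u_x = 2 A x
  u_y = B e^{y}
Term by term:
  u_x = 2 A x
  -2·u·u_y = - 2 A B x^{2} e^{y} - 2 B^{2} e^{2 y}
So the left-hand side equals
  - 2 A B x^{2} e^{y} + 2 A x - 2 B^{2} e^{2 y}
This must equal f(x, y) = - 2 x + 6 \left(x^{2} - 3 e^{y}\right) e^{y} identically.
Matching coefficients of the independent functions:
  [x]:  2 A = -2
  [x^{2} e^{y}]:  - 2 A B = 6
  [e^{2 y}]:  - 2 B^{2} = -18
Solving: A = -1, B = 3.
Check against the point condition:
  u(0, 0) = 3  ⟹  B = 3  ✓
Hence u(x, y) = - x^{2} + 3 e^{y}.

Answer: u(x, y) = - x^{2} + 3 e^{y}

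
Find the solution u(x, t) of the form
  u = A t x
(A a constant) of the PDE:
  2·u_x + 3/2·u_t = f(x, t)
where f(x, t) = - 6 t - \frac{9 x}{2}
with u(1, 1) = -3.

Substitute the ansatz u = A t x into the left-hand side.
Derivatives of the ansatz:
  u_x = A t
  u_t = A x
Term by term:
  2·u_x = 2 A t
  3/2·u_t = \frac{3 A x}{2}
So the left-hand side equals
  2 A t + \frac{3 A x}{2}
This must equal f(x, t) = - 6 t - \frac{9 x}{2} identically.
Matching coefficients of the independent functions:
  [t]:  2 A = -6
  [x]:  \frac{3 A}{2} = - \frac{9}{2}
Solving: A = -3.
Check against the point condition:
  u(1, 1) = -3  ⟹  A = -3  ✓
Hence u(x, t) = - 3 t x.

Answer: u(x, t) = - 3 t x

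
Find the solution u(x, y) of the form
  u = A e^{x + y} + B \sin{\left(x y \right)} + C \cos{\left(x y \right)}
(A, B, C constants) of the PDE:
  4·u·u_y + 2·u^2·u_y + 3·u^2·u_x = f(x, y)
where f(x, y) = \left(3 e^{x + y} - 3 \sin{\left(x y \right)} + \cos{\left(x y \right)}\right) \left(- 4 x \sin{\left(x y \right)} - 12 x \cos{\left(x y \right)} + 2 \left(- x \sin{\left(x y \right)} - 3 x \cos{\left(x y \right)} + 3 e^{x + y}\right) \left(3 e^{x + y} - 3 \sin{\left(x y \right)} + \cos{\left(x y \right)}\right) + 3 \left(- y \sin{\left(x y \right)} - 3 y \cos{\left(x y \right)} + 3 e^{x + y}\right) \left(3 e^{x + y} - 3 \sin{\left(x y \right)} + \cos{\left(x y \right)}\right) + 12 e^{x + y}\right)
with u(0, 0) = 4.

Substitute the ansatz u = A e^{x + y} + B \sin{\left(x y \right)} + C \cos{\left(x y \right)} into the left-hand side.
Derivatives of the ansatz:
  u_y = A e^{x} e^{y} + B x \cos{\left(x y \right)} - C x \sin{\left(x y \right)}
  u_x = A e^{x} e^{y} + B y \cos{\left(x y \right)} - C y \sin{\left(x y \right)}
Term by term:
  4·u·u_y = 4 A^{2} e^{2 x} e^{2 y} + 4 A B x e^{x} e^{y} \cos{\left(x y \right)} + 4 A B e^{x} e^{y} \sin{\left(x y \right)} - 4 A C x e^{x} e^{y} \sin{\left(x y \right)} + 4 A C e^{x} e^{y} \cos{\left(x y \right)} + 4 B^{2} x \sin{\left(x y \right)} \cos{\left(x y \right)} - 4 B C x \sin^{2}{\left(x y \right)} + 4 B C x \cos^{2}{\left(x y \right)} - 4 C^{2} x \sin{\left(x y \right)} \cos{\left(x y \right)}
  2·u^2·u_y = 2 A^{3} e^{3 x} e^{3 y} + 2 A^{2} B x e^{2 x} e^{2 y} \cos{\left(x y \right)} + 4 A^{2} B e^{2 x} e^{2 y} \sin{\left(x y \right)} - 2 A^{2} C x e^{2 x} e^{2 y} \sin{\left(x y \right)} + 4 A^{2} C e^{2 x} e^{2 y} \cos{\left(x y \right)} + 4 A B^{2} x e^{x} e^{y} \sin{\left(x y \right)} \cos{\left(x y \right)} + 2 A B^{2} e^{x} e^{y} \sin^{2}{\left(x y \right)} - 4 A B C x e^{x} e^{y} \sin^{2}{\left(x y \right)} + 4 A B C x e^{x} e^{y} \cos^{2}{\left(x y \right)} + 4 A B C e^{x} e^{y} \sin{\left(x y \right)} \cos{\left(x y \right)} - 4 A C^{2} x e^{x} e^{y} \sin{\left(x y \right)} \cos{\left(x y \right)} + 2 A C^{2} e^{x} e^{y} \cos^{2}{\left(x y \right)} + 2 B^{3} x \sin^{2}{\left(x y \right)} \cos{\left(x y \right)} - 2 B^{2} C x \sin^{3}{\left(x y \right)} + 4 B^{2} C x \sin{\left(x y \right)} \cos^{2}{\left(x y \right)} - 4 B C^{2} x \sin^{2}{\left(x y \right)} \cos{\left(x y \right)} + 2 B C^{2} x \cos^{3}{\left(x y \right)} - 2 C^{3} x \sin{\left(x y \right)} \cos^{2}{\left(x y \right)}
  3·u^2·u_x = 3 A^{3} e^{3 x} e^{3 y} + 3 A^{2} B y e^{2 x} e^{2 y} \cos{\left(x y \right)} + 6 A^{2} B e^{2 x} e^{2 y} \sin{\left(x y \right)} - 3 A^{2} C y e^{2 x} e^{2 y} \sin{\left(x y \right)} + 6 A^{2} C e^{2 x} e^{2 y} \cos{\left(x y \right)} + 6 A B^{2} y e^{x} e^{y} \sin{\left(x y \right)} \cos{\left(x y \right)} + 3 A B^{2} e^{x} e^{y} \sin^{2}{\left(x y \right)} - 6 A B C y e^{x} e^{y} \sin^{2}{\left(x y \right)} + 6 A B C y e^{x} e^{y} \cos^{2}{\left(x y \right)} + 6 A B C e^{x} e^{y} \sin{\left(x y \right)} \cos{\left(x y \right)} - 6 A C^{2} y e^{x} e^{y} \sin{\left(x y \right)} \cos{\left(x y \right)} + 3 A C^{2} e^{x} e^{y} \cos^{2}{\left(x y \right)} + 3 B^{3} y \sin^{2}{\left(x y \right)} \cos{\left(x y \right)} - 3 B^{2} C y \sin^{3}{\left(x y \right)} + 6 B^{2} C y \sin{\left(x y \right)} \cos^{2}{\left(x y \right)} - 6 B C^{2} y \sin^{2}{\left(x y \right)} \cos{\left(x y \right)} + 3 B C^{2} y \cos^{3}{\left(x y \right)} - 3 C^{3} y \sin{\left(x y \right)} \cos^{2}{\left(x y \right)}
Sum these and collect like terms in the independent variables.
This must equal f(x, y) identically; expanded, f = - 18 x e^{2 x} e^{2 y} \sin{\left(x y \right)} - 54 x e^{2 x} e^{2 y} \cos{\left(x y \right)} + 36 x e^{x} e^{y} \sin^{2}{\left(x y \right)} + 96 x e^{x} e^{y} \sin{\left(x y \right)} \cos{\left(x y \right)} - 12 x e^{x} e^{y} \sin{\left(x y \right)} - 36 x e^{x} e^{y} \cos^{2}{\left(x y \right)} - 36 x e^{x} e^{y} \cos{\left(x y \right)} - 18 x \sin^{3}{\left(x y \right)} - 42 x \sin^{2}{\left(x y \right)} \cos{\left(x y \right)} + 12 x \sin^{2}{\left(x y \right)} + 34 x \sin{\left(x y \right)} \cos^{2}{\left(x y \right)} + 32 x \sin{\left(x y \right)} \cos{\left(x y \right)} - 6 x \cos^{3}{\left(x y \right)} - 12 x \cos^{2}{\left(x y \right)} - 27 y e^{2 x} e^{2 y} \sin{\left(x y \right)} - 81 y e^{2 x} e^{2 y} \cos{\left(x y \right)} + 54 y e^{x} e^{y} \sin^{2}{\left(x y \right)} + 144 y e^{x} e^{y} \sin{\left(x y \right)} \cos{\left(x y \right)} - 54 y e^{x} e^{y} \cos^{2}{\left(x y \right)} - 27 y \sin^{3}{\left(x y \right)} - 63 y \sin^{2}{\left(x y \right)} \cos{\left(x y \right)} + 51 y \sin{\left(x y \right)} \cos^{2}{\left(x y \right)} - 9 y \cos^{3}{\left(x y \right)} + 135 e^{3 x} e^{3 y} - 270 e^{2 x} e^{2 y} \sin{\left(x y \right)} + 90 e^{2 x} e^{2 y} \cos{\left(x y \right)} + 36 e^{2 x} e^{2 y} + 135 e^{x} e^{y} \sin^{2}{\left(x y \right)} - 90 e^{x} e^{y} \sin{\left(x y \right)} \cos{\left(x y \right)} - 36 e^{x} e^{y} \sin{\left(x y \right)} + 15 e^{x} e^{y} \cos^{2}{\left(x y \right)} + 12 e^{x} e^{y} \cos{\left(x y \right)}.
Matching coefficients of the independent functions:
(each divided by its leading coefficient; functions giving the same equation are listed together)
  [x \sin^{2}{\left(x y \right)}, x \cos^{2}{\left(x y \right)}]:  B C + 3 = 0
  [x \sin^{3}{\left(x y \right)}, y \sin^{3}{\left(x y \right)}]:  B^{2} C - 9 = 0
  [x \cos^{3}{\left(x y \right)}, y \cos^{3}{\left(x y \right)}]:  B C^{2} + 3 = 0
  [e^{2 x} e^{2 y}]:  A^{2} - 9 = 0
  [e^{3 x} e^{3 y}]:  A^{3} - 27 = 0
  [x \sin{\left(x y \right)} \cos{\left(x y \right)}]:  B^{2} - C^{2} - 8 = 0
  [x \sin{\left(x y \right)} \cos^{2}{\left(x y \right)}, y \sin{\left(x y \right)} \cos^{2}{\left(x y \right)}]:  B^{2} C - \frac{C^{3}}{2} - \frac{17}{2} = 0
  [x \sin^{2}{\left(x y \right)} \cos{\left(x y \right)}, y \sin^{2}{\left(x y \right)} \cos{\left(x y \right)}]:  B^{3} - 2 B C^{2} + 21 = 0
  [e^{x} e^{y} \sin{\left(x y \right)}, x e^{x} e^{y} \cos{\left(x y \right)}]:  A B + 9 = 0
  [e^{x} e^{y} \sin^{2}{\left(x y \right)}]:  A B^{2} - 27 = 0
  [e^{x} e^{y} \cos{\left(x y \right)}, x e^{x} e^{y} \sin{\left(x y \right)}]:  A C - 3 = 0
  [e^{x} e^{y} \cos^{2}{\left(x y \right)}]:  A C^{2} - 3 = 0
  [e^{2 x} e^{2 y} \sin{\left(x y \right)}, x e^{2 x} e^{2 y} \cos{\left(x y \right)}, y e^{2 x} e^{2 y} \cos{\left(x y \right)}]:  A^{2} B + 27 = 0
  [e^{2 x} e^{2 y} \cos{\left(x y \right)}, x e^{2 x} e^{2 y} \sin{\left(x y \right)}, y e^{2 x} e^{2 y} \sin{\left(x y \right)}]:  A^{2} C - 9 = 0
  [x e^{x} e^{y} \sin^{2}{\left(x y \right)}, x e^{x} e^{y} \cos^{2}{\left(x y \right)}, y e^{x} e^{y} \sin^{2}{\left(x y \right)}, …]:  A B C + 9 = 0
  [x e^{x} e^{y} \sin{\left(x y \right)} \cos{\left(x y \right)}, y e^{x} e^{y} \sin{\left(x y \right)} \cos{\left(x y \right)}]:  A B^{2} - A C^{2} - 24 = 0
Solving: A = 3, B = -3, C = 1.
Check against the point condition:
  u(0, 0) = 4  ⟹  A + C = 4  ✓
Hence u(x, y) = 3 e^{x + y} - 3 \sin{\left(x y \right)} + \cos{\left(x y \right)}.

Answer: u(x, y) = 3 e^{x + y} - 3 \sin{\left(x y \right)} + \cos{\left(x y \right)}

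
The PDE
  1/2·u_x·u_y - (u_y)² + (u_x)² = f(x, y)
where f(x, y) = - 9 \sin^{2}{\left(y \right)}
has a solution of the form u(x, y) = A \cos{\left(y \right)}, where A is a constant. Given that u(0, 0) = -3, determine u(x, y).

Substitute the ansatz u = A \cos{\left(y \right)} into the left-hand side.
Derivatives of the ansatz:
  u_x = 0
  u_y = - A \sin{\left(y \right)}
Term by term:
  1/2·u_x·u_y = 0
  -(u_y)² = - A^{2} \sin^{2}{\left(y \right)}
  (u_x)² = 0
So the left-hand side equals
  - A^{2} \sin^{2}{\left(y \right)}
This must equal f(x, y) = - 9 \sin^{2}{\left(y \right)} identically.
Matching coefficients of the independent functions:
  [\sin^{2}{\left(y \right)}]:  - A^{2} = -9
These equations allow (A) = (-3) or (3).
Impose the point condition(s):
  u(0, 0) = -3  ⟹  A = -3
Only A = -3 satisfies everything.
Hence u(x, y) = - 3 \cos{\left(y \right)}.

Answer: u(x, y) = - 3 \cos{\left(y \right)}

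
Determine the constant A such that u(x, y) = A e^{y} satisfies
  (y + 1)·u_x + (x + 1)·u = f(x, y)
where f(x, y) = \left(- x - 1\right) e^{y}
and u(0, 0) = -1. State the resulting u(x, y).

Substitute the ansatz u = A e^{y} into the left-hand side.
Derivatives of the ansatz:
  u_x = 0
Term by term:
  (y + 1)·u_x = 0
  (x + 1)·u = A x e^{y} + A e^{y}
So the left-hand side equals
  A x e^{y} + A e^{y}
This must equal f(x, y) identically; expanded, f = - x e^{y} - e^{y}.
Matching coefficients of the independent functions:
  [x e^{y}, e^{y}]:  A = -1
Solving: A = -1.
Check against the point condition:
  u(0, 0) = -1  ⟹  A = -1  ✓
Hence u(x, y) = - e^{y}.

Answer: u(x, y) = - e^{y}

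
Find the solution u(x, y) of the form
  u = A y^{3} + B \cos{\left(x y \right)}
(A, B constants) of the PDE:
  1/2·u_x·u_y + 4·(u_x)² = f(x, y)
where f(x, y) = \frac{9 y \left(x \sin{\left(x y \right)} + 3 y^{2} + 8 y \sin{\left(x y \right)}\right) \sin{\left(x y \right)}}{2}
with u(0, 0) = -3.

Substitute the ansatz u = A y^{3} + B \cos{\left(x y \right)} into the left-hand side.
Derivatives of the ansatz:
  u_x = - B y \sin{\left(x y \right)}
  u_y = 3 A y^{2} - B x \sin{\left(x y \right)}
Term by term:
  1/2·u_x·u_y = - \frac{3 A B y^{3} \sin{\left(x y \right)}}{2} + \frac{B^{2} x y \sin^{2}{\left(x y \right)}}{2}
  4·(u_x)² = 4 B^{2} y^{2} \sin^{2}{\left(x y \right)}
So the left-hand side equals
  - \frac{3 A B y^{3} \sin{\left(x y \right)}}{2} + \frac{B^{2} x y \sin^{2}{\left(x y \right)}}{2} + 4 B^{2} y^{2} \sin^{2}{\left(x y \right)}
This must equal f(x, y) identically; expanded, f = \frac{9 x y \sin^{2}{\left(x y \right)}}{2} + \frac{27 y^{3} \sin{\left(x y \right)}}{2} + 36 y^{2} \sin^{2}{\left(x y \right)}.
Matching coefficients of the independent functions:
  [y^{2} \sin^{2}{\left(x y \right)}]:  4 B^{2} = 36
  [y^{3} \sin{\left(x y \right)}]:  - \frac{3 A B}{2} = \frac{27}{2}
  [x y \sin^{2}{\left(x y \right)}]:  \frac{B^{2}}{2} = \frac{9}{2}
These equations allow (A, B) = (-3, 3) or (3, -3).
Impose the point condition(s):
  u(0, 0) = -3  ⟹  B = -3
Only A = 3, B = -3 satisfies everything.
Hence u(x, y) = 3 y^{3} - 3 \cos{\left(x y \right)}.

Answer: u(x, y) = 3 y^{3} - 3 \cos{\left(x y \right)}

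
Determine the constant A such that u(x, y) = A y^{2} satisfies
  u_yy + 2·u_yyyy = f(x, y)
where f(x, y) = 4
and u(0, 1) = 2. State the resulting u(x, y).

Answer: u(x, y) = 2 y^{2}

Derivation:
Substitute the ansatz u = A y^{2} into the left-hand side.
Derivatives of the ansatz:
  u_yy = 2 A
  u_yyyy = 0
Term by term:
  u_yy = 2 A
  2·u_yyyy = 0
So the left-hand side equals
  2 A
This must equal f(x, y) = 4 identically.
Matching coefficients of the independent functions:
  [constant term]:  2 A = 4
Solving: A = 2.
Check against the point condition:
  u(0, 1) = 2  ⟹  A = 2  ✓
Hence u(x, y) = 2 y^{2}.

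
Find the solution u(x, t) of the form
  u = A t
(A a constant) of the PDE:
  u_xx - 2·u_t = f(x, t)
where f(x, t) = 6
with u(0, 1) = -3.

Answer: u(x, t) = - 3 t

Derivation:
Substitute the ansatz u = A t into the left-hand side.
Derivatives of the ansatz:
  u_xx = 0
  u_t = A
Term by term:
  u_xx = 0
  -2·u_t = - 2 A
So the left-hand side equals
  - 2 A
This must equal f(x, t) = 6 identically.
Matching coefficients of the independent functions:
  [constant term]:  - 2 A = 6
Solving: A = -3.
Check against the point condition:
  u(0, 1) = -3  ⟹  A = -3  ✓
Hence u(x, t) = - 3 t.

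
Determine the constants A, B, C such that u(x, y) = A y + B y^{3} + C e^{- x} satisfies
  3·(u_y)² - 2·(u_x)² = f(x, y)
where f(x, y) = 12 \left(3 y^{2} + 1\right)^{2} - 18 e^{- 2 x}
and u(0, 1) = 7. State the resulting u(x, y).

Substitute the ansatz u = A y + B y^{3} + C e^{- x} into the left-hand side.
Derivatives of the ansatz:
  u_y = A + 3 B y^{2}
  u_x = - C e^{- x}
Term by term:
  3·(u_y)² = 3 A^{2} + 18 A B y^{2} + 27 B^{2} y^{4}
  -2·(u_x)² = - 2 C^{2} e^{- 2 x}
So the left-hand side equals
  3 A^{2} + 18 A B y^{2} + 27 B^{2} y^{4} - 2 C^{2} e^{- 2 x}
This must equal f(x, y) identically; expanded, f = 108 y^{4} + 72 y^{2} + 12 - 18 e^{- 2 x}.
Matching coefficients of the independent functions:
  [constant term]:  3 A^{2} = 12
  [y^{2}]:  18 A B = 72
  [y^{4}]:  27 B^{2} = 108
  [e^{- 2 x}]:  - 2 C^{2} = -18
These equations allow (A, B, C) = (-2, -2, -3) or (-2, -2, 3) or (2, 2, -3) or (2, 2, 3).
Impose the point condition(s):
  u(0, 1) = 7  ⟹  A + B + C = 7
Only A = 2, B = 2, C = 3 satisfies everything.
Hence u(x, y) = 2 y^{3} + 2 y + 3 e^{- x}.

Answer: u(x, y) = 2 y^{3} + 2 y + 3 e^{- x}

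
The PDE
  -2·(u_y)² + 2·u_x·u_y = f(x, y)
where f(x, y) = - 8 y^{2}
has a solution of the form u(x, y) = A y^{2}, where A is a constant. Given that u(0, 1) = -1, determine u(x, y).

Substitute the ansatz u = A y^{2} into the left-hand side.
Derivatives of the ansatz:
  u_y = 2 A y
  u_x = 0
Term by term:
  -2·(u_y)² = - 8 A^{2} y^{2}
  2·u_x·u_y = 0
So the left-hand side equals
  - 8 A^{2} y^{2}
This must equal f(x, y) = - 8 y^{2} identically.
Matching coefficients of the independent functions:
  [y^{2}]:  - 8 A^{2} = -8
These equations allow (A) = (-1) or (1).
Impose the point condition(s):
  u(0, 1) = -1  ⟹  A = -1
Only A = -1 satisfies everything.
Hence u(x, y) = - y^{2}.

Answer: u(x, y) = - y^{2}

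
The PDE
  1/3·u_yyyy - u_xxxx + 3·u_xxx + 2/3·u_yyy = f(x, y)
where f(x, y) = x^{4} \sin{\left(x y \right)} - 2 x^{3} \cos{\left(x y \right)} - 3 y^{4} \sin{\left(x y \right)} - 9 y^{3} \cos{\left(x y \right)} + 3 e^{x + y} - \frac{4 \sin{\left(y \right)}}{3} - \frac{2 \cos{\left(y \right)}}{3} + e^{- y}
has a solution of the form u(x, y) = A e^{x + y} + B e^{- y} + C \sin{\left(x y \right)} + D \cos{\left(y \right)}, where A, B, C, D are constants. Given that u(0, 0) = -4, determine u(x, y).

Substitute the ansatz u = A e^{x + y} + B e^{- y} + C \sin{\left(x y \right)} + D \cos{\left(y \right)} into the left-hand side.
Derivatives of the ansatz:
  u_yyyy = A e^{x} e^{y} + B e^{- y} + C x^{4} \sin{\left(x y \right)} + D \cos{\left(y \right)}
  u_xxxx = A e^{x} e^{y} + C y^{4} \sin{\left(x y \right)}
  u_xxx = A e^{x} e^{y} - C y^{3} \cos{\left(x y \right)}
  u_yyy = A e^{x} e^{y} - B e^{- y} - C x^{3} \cos{\left(x y \right)} + D \sin{\left(y \right)}
Term by term:
  1/3·u_yyyy = \frac{A e^{x} e^{y}}{3} + \frac{B e^{- y}}{3} + \frac{C x^{4} \sin{\left(x y \right)}}{3} + \frac{D \cos{\left(y \right)}}{3}
  -u_xxxx = - A e^{x} e^{y} - C y^{4} \sin{\left(x y \right)}
  3·u_xxx = 3 A e^{x} e^{y} - 3 C y^{3} \cos{\left(x y \right)}
  2/3·u_yyy = \frac{2 A e^{x} e^{y}}{3} - \frac{2 B e^{- y}}{3} - \frac{2 C x^{3} \cos{\left(x y \right)}}{3} + \frac{2 D \sin{\left(y \right)}}{3}
So the left-hand side equals
  3 A e^{x} e^{y} - \frac{B e^{- y}}{3} + \frac{C x^{4} \sin{\left(x y \right)}}{3} - \frac{2 C x^{3} \cos{\left(x y \right)}}{3} - C y^{4} \sin{\left(x y \right)} - 3 C y^{3} \cos{\left(x y \right)} + \frac{2 D \sin{\left(y \right)}}{3} + \frac{D \cos{\left(y \right)}}{3}
This must equal f(x, y) identically; expanded, f = x^{4} \sin{\left(x y \right)} - 2 x^{3} \cos{\left(x y \right)} - 3 y^{4} \sin{\left(x y \right)} - 9 y^{3} \cos{\left(x y \right)} + 3 e^{x} e^{y} - \frac{4 \sin{\left(y \right)}}{3} - \frac{2 \cos{\left(y \right)}}{3} + e^{- y}.
Matching coefficients of the independent functions:
  [x^{3} \cos{\left(x y \right)}]:  - \frac{2 C}{3} = -2
  [x^{4} \sin{\left(x y \right)}]:  \frac{C}{3} = 1
  [y^{3} \cos{\left(x y \right)}]:  - 3 C = -9
  [y^{4} \sin{\left(x y \right)}]:  - C = -3
  [e^{x} e^{y}]:  3 A = 3
  [e^{- y}]:  - \frac{B}{3} = 1
  [\sin{\left(y \right)}]:  \frac{2 D}{3} = - \frac{4}{3}
  [\cos{\left(y \right)}]:  \frac{D}{3} = - \frac{2}{3}
Solving: A = 1, B = -3, C = 3, D = -2.
Check against the point condition:
  u(0, 0) = -4  ⟹  A + B + D = -4  ✓
Hence u(x, y) = e^{x + y} + 3 \sin{\left(x y \right)} - 2 \cos{\left(y \right)} - 3 e^{- y}.

Answer: u(x, y) = e^{x + y} + 3 \sin{\left(x y \right)} - 2 \cos{\left(y \right)} - 3 e^{- y}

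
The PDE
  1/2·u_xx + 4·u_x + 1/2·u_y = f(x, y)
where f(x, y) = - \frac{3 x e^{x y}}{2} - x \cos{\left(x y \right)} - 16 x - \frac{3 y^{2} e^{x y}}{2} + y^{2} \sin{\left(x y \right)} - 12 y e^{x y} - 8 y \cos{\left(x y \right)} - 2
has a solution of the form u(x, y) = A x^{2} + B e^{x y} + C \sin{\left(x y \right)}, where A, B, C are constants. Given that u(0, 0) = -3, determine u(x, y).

Substitute the ansatz u = A x^{2} + B e^{x y} + C \sin{\left(x y \right)} into the left-hand side.
Derivatives of the ansatz:
  u_xx = 2 A + B y^{2} e^{x y} - C y^{2} \sin{\left(x y \right)}
  u_x = 2 A x + B y e^{x y} + C y \cos{\left(x y \right)}
  u_y = B x e^{x y} + C x \cos{\left(x y \right)}
Term by term:
  1/2·u_xx = A + \frac{B y^{2} e^{x y}}{2} - \frac{C y^{2} \sin{\left(x y \right)}}{2}
  4·u_x = 8 A x + 4 B y e^{x y} + 4 C y \cos{\left(x y \right)}
  1/2·u_y = \frac{B x e^{x y}}{2} + \frac{C x \cos{\left(x y \right)}}{2}
So the left-hand side equals
  8 A x + A + \frac{B x e^{x y}}{2} + \frac{B y^{2} e^{x y}}{2} + 4 B y e^{x y} + \frac{C x \cos{\left(x y \right)}}{2} - \frac{C y^{2} \sin{\left(x y \right)}}{2} + 4 C y \cos{\left(x y \right)}
This must equal f(x, y) = - \frac{3 x e^{x y}}{2} - x \cos{\left(x y \right)} - 16 x - \frac{3 y^{2} e^{x y}}{2} + y^{2} \sin{\left(x y \right)} - 12 y e^{x y} - 8 y \cos{\left(x y \right)} - 2 identically.
Matching coefficients of the independent functions:
  [constant term]:  A = -2
  [x]:  8 A = -16
  [x e^{x y}, y^{2} e^{x y}]:  \frac{B}{2} = - \frac{3}{2}
  [x \cos{\left(x y \right)}]:  \frac{C}{2} = -1
  [y e^{x y}]:  4 B = -12
  [y \cos{\left(x y \right)}]:  4 C = -8
  [y^{2} \sin{\left(x y \right)}]:  - \frac{C}{2} = 1
Solving: A = -2, B = -3, C = -2.
Check against the point condition:
  u(0, 0) = -3  ⟹  B = -3  ✓
Hence u(x, y) = - 2 x^{2} - 3 e^{x y} - 2 \sin{\left(x y \right)}.

Answer: u(x, y) = - 2 x^{2} - 3 e^{x y} - 2 \sin{\left(x y \right)}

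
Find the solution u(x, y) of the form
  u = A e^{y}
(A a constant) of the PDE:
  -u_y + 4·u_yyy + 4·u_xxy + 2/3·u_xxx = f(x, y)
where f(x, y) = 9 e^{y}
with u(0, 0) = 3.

Substitute the ansatz u = A e^{y} into the left-hand side.
Derivatives of the ansatz:
  u_y = A e^{y}
  u_yyy = A e^{y}
  u_xxy = 0
  u_xxx = 0
Term by term:
  -u_y = - A e^{y}
  4·u_yyy = 4 A e^{y}
  4·u_xxy = 0
  2/3·u_xxx = 0
So the left-hand side equals
  3 A e^{y}
This must equal f(x, y) = 9 e^{y} identically.
Matching coefficients of the independent functions:
  [e^{y}]:  3 A = 9
Solving: A = 3.
Check against the point condition:
  u(0, 0) = 3  ⟹  A = 3  ✓
Hence u(x, y) = 3 e^{y}.

Answer: u(x, y) = 3 e^{y}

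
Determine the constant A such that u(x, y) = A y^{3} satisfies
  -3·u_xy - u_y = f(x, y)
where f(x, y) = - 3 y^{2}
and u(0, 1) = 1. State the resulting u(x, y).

Substitute the ansatz u = A y^{3} into the left-hand side.
Derivatives of the ansatz:
  u_xy = 0
  u_y = 3 A y^{2}
Term by term:
  -3·u_xy = 0
  -u_y = - 3 A y^{2}
So the left-hand side equals
  - 3 A y^{2}
This must equal f(x, y) = - 3 y^{2} identically.
Matching coefficients of the independent functions:
  [y^{2}]:  - 3 A = -3
Solving: A = 1.
Check against the point condition:
  u(0, 1) = 1  ⟹  A = 1  ✓
Hence u(x, y) = y^{3}.

Answer: u(x, y) = y^{3}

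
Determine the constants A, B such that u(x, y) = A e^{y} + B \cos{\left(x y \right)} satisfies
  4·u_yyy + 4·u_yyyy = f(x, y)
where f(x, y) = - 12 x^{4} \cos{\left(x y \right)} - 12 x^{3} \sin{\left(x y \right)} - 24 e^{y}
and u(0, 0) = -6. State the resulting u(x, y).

Substitute the ansatz u = A e^{y} + B \cos{\left(x y \right)} into the left-hand side.
Derivatives of the ansatz:
  u_yyy = A e^{y} + B x^{3} \sin{\left(x y \right)}
  u_yyyy = A e^{y} + B x^{4} \cos{\left(x y \right)}
Term by term:
  4·u_yyy = 4 A e^{y} + 4 B x^{3} \sin{\left(x y \right)}
  4·u_yyyy = 4 A e^{y} + 4 B x^{4} \cos{\left(x y \right)}
So the left-hand side equals
  8 A e^{y} + 4 B x^{4} \cos{\left(x y \right)} + 4 B x^{3} \sin{\left(x y \right)}
This must equal f(x, y) = - 12 x^{4} \cos{\left(x y \right)} - 12 x^{3} \sin{\left(x y \right)} - 24 e^{y} identically.
Matching coefficients of the independent functions:
  [x^{3} \sin{\left(x y \right)}, x^{4} \cos{\left(x y \right)}]:  4 B = -12
  [e^{y}]:  8 A = -24
Solving: A = -3, B = -3.
Check against the point condition:
  u(0, 0) = -6  ⟹  A + B = -6  ✓
Hence u(x, y) = - 3 e^{y} - 3 \cos{\left(x y \right)}.

Answer: u(x, y) = - 3 e^{y} - 3 \cos{\left(x y \right)}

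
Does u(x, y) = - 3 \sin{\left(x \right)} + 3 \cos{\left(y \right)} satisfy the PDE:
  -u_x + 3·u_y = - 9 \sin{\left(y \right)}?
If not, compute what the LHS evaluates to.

Evaluate each term of the left-hand side for u = - 3 \sin{\left(x \right)} + 3 \cos{\left(y \right)}.
Derivatives:
  u_x = - 3 \cos{\left(x \right)}
  u_y = - 3 \sin{\left(y \right)}
Terms:
  -u_x = 3 \cos{\left(x \right)}
  3·u_y = - 9 \sin{\left(y \right)}
Sum: LHS = - 9 \sin{\left(y \right)} + 3 \cos{\left(x \right)}
Given right-hand side: - 9 \sin{\left(y \right)}. Difference LHS − RHS = 3 \cos{\left(x \right)} ≠ 0, so u is not a solution.

Answer: No, the LHS evaluates to - 9 \sin{\left(y \right)} + 3 \cos{\left(x \right)}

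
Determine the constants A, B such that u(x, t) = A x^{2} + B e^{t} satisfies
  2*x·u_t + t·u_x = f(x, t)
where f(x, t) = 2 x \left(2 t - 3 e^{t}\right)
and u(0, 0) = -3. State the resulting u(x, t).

Answer: u(x, t) = 2 x^{2} - 3 e^{t}

Derivation:
Substitute the ansatz u = A x^{2} + B e^{t} into the left-hand side.
Derivatives of the ansatz:
  u_t = B e^{t}
  u_x = 2 A x
Term by term:
  2*x·u_t = 2 B x e^{t}
  t·u_x = 2 A t x
So the left-hand side equals
  2 A t x + 2 B x e^{t}
This must equal f(x, t) identically; expanded, f = 4 t x - 6 x e^{t}.
Matching coefficients of the independent functions:
  [t x]:  2 A = 4
  [x e^{t}]:  2 B = -6
Solving: A = 2, B = -3.
Check against the point condition:
  u(0, 0) = -3  ⟹  B = -3  ✓
Hence u(x, t) = 2 x^{2} - 3 e^{t}.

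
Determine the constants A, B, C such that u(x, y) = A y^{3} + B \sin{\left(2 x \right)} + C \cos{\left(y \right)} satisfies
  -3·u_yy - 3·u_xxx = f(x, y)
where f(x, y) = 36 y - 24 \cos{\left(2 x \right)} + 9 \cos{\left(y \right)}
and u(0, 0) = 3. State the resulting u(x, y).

Substitute the ansatz u = A y^{3} + B \sin{\left(2 x \right)} + C \cos{\left(y \right)} into the left-hand side.
Derivatives of the ansatz:
  u_yy = 6 A y - C \cos{\left(y \right)}
  u_xxx = - 8 B \cos{\left(2 x \right)}
Term by term:
  -3·u_yy = - 18 A y + 3 C \cos{\left(y \right)}
  -3·u_xxx = 24 B \cos{\left(2 x \right)}
So the left-hand side equals
  - 18 A y + 24 B \cos{\left(2 x \right)} + 3 C \cos{\left(y \right)}
This must equal f(x, y) = 36 y - 24 \cos{\left(2 x \right)} + 9 \cos{\left(y \right)} identically.
Matching coefficients of the independent functions:
  [y]:  - 18 A = 36
  [\cos{\left(2 x \right)}]:  24 B = -24
  [\cos{\left(y \right)}]:  3 C = 9
Solving: A = -2, B = -1, C = 3.
Check against the point condition:
  u(0, 0) = 3  ⟹  C = 3  ✓
Hence u(x, y) = - 2 y^{3} - \sin{\left(2 x \right)} + 3 \cos{\left(y \right)}.

Answer: u(x, y) = - 2 y^{3} - \sin{\left(2 x \right)} + 3 \cos{\left(y \right)}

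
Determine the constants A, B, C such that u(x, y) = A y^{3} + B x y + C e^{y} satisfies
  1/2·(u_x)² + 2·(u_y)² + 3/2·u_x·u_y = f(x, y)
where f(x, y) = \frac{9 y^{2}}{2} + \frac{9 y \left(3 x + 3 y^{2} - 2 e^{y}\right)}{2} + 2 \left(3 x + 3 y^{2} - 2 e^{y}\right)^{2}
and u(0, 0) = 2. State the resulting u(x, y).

Substitute the ansatz u = A y^{3} + B x y + C e^{y} into the left-hand side.
Derivatives of the ansatz:
  u_x = B y
  u_y = 3 A y^{2} + B x + C e^{y}
Term by term:
  1/2·(u_x)² = \frac{B^{2} y^{2}}{2}
  2·(u_y)² = 18 A^{2} y^{4} + 12 A B x y^{2} + 12 A C y^{2} e^{y} + 2 B^{2} x^{2} + 4 B C x e^{y} + 2 C^{2} e^{2 y}
  3/2·u_x·u_y = \frac{9 A B y^{3}}{2} + \frac{3 B^{2} x y}{2} + \frac{3 B C y e^{y}}{2}
So the left-hand side equals
  18 A^{2} y^{4} + 12 A B x y^{2} + \frac{9 A B y^{3}}{2} + 12 A C y^{2} e^{y} + 2 B^{2} x^{2} + \frac{3 B^{2} x y}{2} + \frac{B^{2} y^{2}}{2} + 4 B C x e^{y} + \frac{3 B C y e^{y}}{2} + 2 C^{2} e^{2 y}
This must equal f(x, y) identically; expanded, f = 18 x^{2} + 36 x y^{2} + \frac{27 x y}{2} - 24 x e^{y} + 18 y^{4} + \frac{27 y^{3}}{2} - 24 y^{2} e^{y} + \frac{9 y^{2}}{2} - 9 y e^{y} + 8 e^{2 y}.
Matching coefficients of the independent functions:
  [x^{2}]:  2 B^{2} = 18
  [y^{2}]:  \frac{B^{2}}{2} = \frac{9}{2}
  [y^{3}]:  \frac{9 A B}{2} = \frac{27}{2}
  [y^{4}]:  18 A^{2} = 18
  [x y]:  \frac{3 B^{2}}{2} = \frac{27}{2}
  [x y^{2}]:  12 A B = 36
  [x e^{y}]:  4 B C = -24
  [y e^{y}]:  \frac{3 B C}{2} = -9
  [y^{2} e^{y}]:  12 A C = -24
  [e^{2 y}]:  2 C^{2} = 8
These equations allow (A, B, C) = (-1, -3, 2) or (1, 3, -2).
Impose the point condition(s):
  u(0, 0) = 2  ⟹  C = 2
Only A = -1, B = -3, C = 2 satisfies everything.
Hence u(x, y) = - 3 x y - y^{3} + 2 e^{y}.

Answer: u(x, y) = - 3 x y - y^{3} + 2 e^{y}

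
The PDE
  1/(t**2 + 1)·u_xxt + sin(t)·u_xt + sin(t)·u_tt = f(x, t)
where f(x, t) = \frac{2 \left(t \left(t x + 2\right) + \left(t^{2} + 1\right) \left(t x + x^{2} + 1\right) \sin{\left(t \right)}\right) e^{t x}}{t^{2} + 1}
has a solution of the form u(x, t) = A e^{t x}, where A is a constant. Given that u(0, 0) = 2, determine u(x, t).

Answer: u(x, t) = 2 e^{t x}

Derivation:
Substitute the ansatz u = A e^{t x} into the left-hand side.
Derivatives of the ansatz:
  u_xxt = A t^{2} x e^{t x} + 2 A t e^{t x}
  u_xt = A t x e^{t x} + A e^{t x}
  u_tt = A x^{2} e^{t x}
Term by term:
  1/(t**2 + 1)·u_xxt = \frac{A t^{2} x e^{t x}}{t^{2} + 1} + \frac{2 A t e^{t x}}{t^{2} + 1}
  sin(t)·u_xt = A t x e^{t x} \sin{\left(t \right)} + A e^{t x} \sin{\left(t \right)}
  sin(t)·u_tt = A x^{2} e^{t x} \sin{\left(t \right)}
So the left-hand side equals
  \frac{A t^{2} x e^{t x}}{t^{2} + 1} + A t x e^{t x} \sin{\left(t \right)} + \frac{2 A t e^{t x}}{t^{2} + 1} + A x^{2} e^{t x} \sin{\left(t \right)} + A e^{t x} \sin{\left(t \right)}
This must equal f(x, t) identically; expanded, f = \frac{2 t^{2} x e^{t x}}{t^{2} + 1} + 2 t x e^{t x} \sin{\left(t \right)} + \frac{4 t e^{t x}}{t^{2} + 1} + 2 x^{2} e^{t x} \sin{\left(t \right)} + 2 e^{t x} \sin{\left(t \right)}.
Matching coefficients of the independent functions:
  [e^{t x} \sin{\left(t \right)}, x^{2} e^{t x} \sin{\left(t \right)}, t x e^{t x} \sin{\left(t \right)}, \frac{t^{2} x e^{t x}}{t^{2} + 1}]:  A = 2
  [\frac{t e^{t x}}{t^{2} + 1}]:  2 A = 4
Solving: A = 2.
Check against the point condition:
  u(0, 0) = 2  ⟹  A = 2  ✓
Hence u(x, t) = 2 e^{t x}.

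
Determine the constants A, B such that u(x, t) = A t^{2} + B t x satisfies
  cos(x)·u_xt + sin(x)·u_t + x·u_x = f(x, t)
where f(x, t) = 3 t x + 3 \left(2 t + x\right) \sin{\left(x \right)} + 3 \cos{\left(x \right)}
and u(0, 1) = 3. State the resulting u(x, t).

Substitute the ansatz u = A t^{2} + B t x into the left-hand side.
Derivatives of the ansatz:
  u_xt = B
  u_t = 2 A t + B x
  u_x = B t
Term by term:
  cos(x)·u_xt = B \cos{\left(x \right)}
  sin(x)·u_t = 2 A t \sin{\left(x \right)} + B x \sin{\left(x \right)}
  x·u_x = B t x
So the left-hand side equals
  2 A t \sin{\left(x \right)} + B t x + B x \sin{\left(x \right)} + B \cos{\left(x \right)}
This must equal f(x, t) identically; expanded, f = 3 t x + 6 t \sin{\left(x \right)} + 3 x \sin{\left(x \right)} + 3 \cos{\left(x \right)}.
Matching coefficients of the independent functions:
  [t x, x \sin{\left(x \right)}, \cos{\left(x \right)}]:  B = 3
  [t \sin{\left(x \right)}]:  2 A = 6
Solving: A = 3, B = 3.
Check against the point condition:
  u(0, 1) = 3  ⟹  A = 3  ✓
Hence u(x, t) = 3 t^{2} + 3 t x.

Answer: u(x, t) = 3 t^{2} + 3 t x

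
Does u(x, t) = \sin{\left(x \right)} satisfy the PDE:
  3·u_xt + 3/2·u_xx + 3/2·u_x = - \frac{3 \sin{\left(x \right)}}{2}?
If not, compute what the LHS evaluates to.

Evaluate each term of the left-hand side for u = \sin{\left(x \right)}.
Derivatives:
  u_xt = 0
  u_xx = - \sin{\left(x \right)}
  u_x = \cos{\left(x \right)}
Terms:
  3·u_xt = 0
  3/2·u_xx = - \frac{3 \sin{\left(x \right)}}{2}
  3/2·u_x = \frac{3 \cos{\left(x \right)}}{2}
Sum: LHS = \frac{3 \sqrt{2} \cos{\left(x + \frac{\pi}{4} \right)}}{2}
Given right-hand side: - \frac{3 \sin{\left(x \right)}}{2}. Difference LHS − RHS = \frac{3 \cos{\left(x \right)}}{2} ≠ 0, so u is not a solution.

Answer: No, the LHS evaluates to \frac{3 \sqrt{2} \cos{\left(x + \frac{\pi}{4} \right)}}{2}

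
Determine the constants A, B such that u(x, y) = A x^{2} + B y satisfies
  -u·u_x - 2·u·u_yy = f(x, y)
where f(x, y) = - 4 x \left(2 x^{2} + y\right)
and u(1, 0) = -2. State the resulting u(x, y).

Answer: u(x, y) = - 2 x^{2} - y

Derivation:
Substitute the ansatz u = A x^{2} + B y into the left-hand side.
Derivatives of the ansatz:
  u_x = 2 A x
  u_yy = 0
Term by term:
  -u·u_x = - 2 A^{2} x^{3} - 2 A B x y
  -2·u·u_yy = 0
So the left-hand side equals
  - 2 A^{2} x^{3} - 2 A B x y
This must equal f(x, y) identically; expanded, f = - 8 x^{3} - 4 x y.
Matching coefficients of the independent functions:
  [x^{3}]:  - 2 A^{2} = -8
  [x y]:  - 2 A B = -4
These equations allow (A, B) = (-2, -1) or (2, 1).
Impose the point condition(s):
  u(1, 0) = -2  ⟹  A = -2
Only A = -2, B = -1 satisfies everything.
Hence u(x, y) = - 2 x^{2} - y.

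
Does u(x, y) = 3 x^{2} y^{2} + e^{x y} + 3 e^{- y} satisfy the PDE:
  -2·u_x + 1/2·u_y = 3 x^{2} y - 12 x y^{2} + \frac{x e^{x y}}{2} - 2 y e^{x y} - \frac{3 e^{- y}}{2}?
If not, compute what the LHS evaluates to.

Evaluate each term of the left-hand side for u = 3 x^{2} y^{2} + e^{x y} + 3 e^{- y}.
Derivatives:
  u_x = 6 x y^{2} + y e^{x y}
  u_y = 6 x^{2} y + x e^{x y} - 3 e^{- y}
Terms:
  -2·u_x = 2 y \left(- 6 x y - e^{x y}\right)
  1/2·u_y = \frac{\left(x \left(6 x y + e^{x y}\right) e^{y} - 3\right) e^{- y}}{2}
Sum: LHS = 3 x^{2} y - 12 x y^{2} + \frac{x e^{x y}}{2} - 2 y e^{x y} - \frac{3 e^{- y}}{2}
This is exactly the given right-hand side, so u is a solution.

Answer: Yes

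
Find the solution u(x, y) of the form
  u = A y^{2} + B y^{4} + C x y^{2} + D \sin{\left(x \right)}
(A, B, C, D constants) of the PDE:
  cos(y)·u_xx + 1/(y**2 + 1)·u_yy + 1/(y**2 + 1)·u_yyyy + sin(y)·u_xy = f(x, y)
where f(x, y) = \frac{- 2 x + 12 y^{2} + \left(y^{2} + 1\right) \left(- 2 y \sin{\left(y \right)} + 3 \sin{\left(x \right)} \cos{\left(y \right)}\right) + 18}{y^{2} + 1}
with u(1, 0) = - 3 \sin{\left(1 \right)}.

Substitute the ansatz u = A y^{2} + B y^{4} + C x y^{2} + D \sin{\left(x \right)} into the left-hand side.
Derivatives of the ansatz:
  u_xx = - D \sin{\left(x \right)}
  u_yy = 2 A + 12 B y^{2} + 2 C x
  u_yyyy = 24 B
  u_xy = 2 C y
Term by term:
  cos(y)·u_xx = - D \sin{\left(x \right)} \cos{\left(y \right)}
  1/(y**2 + 1)·u_yy = \frac{2 A}{y^{2} + 1} + \frac{12 B y^{2}}{y^{2} + 1} + \frac{2 C x}{y^{2} + 1}
  1/(y**2 + 1)·u_yyyy = \frac{24 B}{y^{2} + 1}
  sin(y)·u_xy = 2 C y \sin{\left(y \right)}
So the left-hand side equals
  \frac{2 A}{y^{2} + 1} + \frac{12 B y^{2}}{y^{2} + 1} + \frac{24 B}{y^{2} + 1} + \frac{2 C x}{y^{2} + 1} + 2 C y \sin{\left(y \right)} - D \sin{\left(x \right)} \cos{\left(y \right)}
This must equal f(x, y) identically; expanded, f = - \frac{2 x}{y^{2} + 1} + \frac{12 y^{2}}{y^{2} + 1} - 2 y \sin{\left(y \right)} + 3 \sin{\left(x \right)} \cos{\left(y \right)} + \frac{18}{y^{2} + 1}.
Matching coefficients of the independent functions:
  [\frac{x}{y^{2} + 1}, y \sin{\left(y \right)}]:  2 C = -2
  [\frac{y^{2}}{y^{2} + 1}]:  12 B = 12
  [\sin{\left(x \right)} \cos{\left(y \right)}]:  - D = 3
  [\frac{1}{y^{2} + 1}]:  2 A + 24 B = 18
Solving: A = -3, B = 1, C = -1, D = -3.
Check against the point condition:
  u(1, 0) = - 3 \sin{\left(1 \right)}  ⟹  D \sin{\left(1 \right)} = - 3 \sin{\left(1 \right)}  ✓
Hence u(x, y) = - x y^{2} + y^{4} - 3 y^{2} - 3 \sin{\left(x \right)}.

Answer: u(x, y) = - x y^{2} + y^{4} - 3 y^{2} - 3 \sin{\left(x \right)}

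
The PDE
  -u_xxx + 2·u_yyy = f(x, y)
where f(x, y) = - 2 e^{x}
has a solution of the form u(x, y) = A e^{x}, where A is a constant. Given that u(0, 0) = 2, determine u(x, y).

Answer: u(x, y) = 2 e^{x}

Derivation:
Substitute the ansatz u = A e^{x} into the left-hand side.
Derivatives of the ansatz:
  u_xxx = A e^{x}
  u_yyy = 0
Term by term:
  -u_xxx = - A e^{x}
  2·u_yyy = 0
So the left-hand side equals
  - A e^{x}
This must equal f(x, y) = - 2 e^{x} identically.
Matching coefficients of the independent functions:
  [e^{x}]:  - A = -2
Solving: A = 2.
Check against the point condition:
  u(0, 0) = 2  ⟹  A = 2  ✓
Hence u(x, y) = 2 e^{x}.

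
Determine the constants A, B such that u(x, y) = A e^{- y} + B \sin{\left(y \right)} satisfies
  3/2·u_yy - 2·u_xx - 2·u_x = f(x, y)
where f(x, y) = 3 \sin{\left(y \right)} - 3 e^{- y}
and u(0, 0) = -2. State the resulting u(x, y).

Substitute the ansatz u = A e^{- y} + B \sin{\left(y \right)} into the left-hand side.
Derivatives of the ansatz:
  u_yy = A e^{- y} - B \sin{\left(y \right)}
  u_xx = 0
  u_x = 0
Term by term:
  3/2·u_yy = \frac{3 A e^{- y}}{2} - \frac{3 B \sin{\left(y \right)}}{2}
  -2·u_xx = 0
  -2·u_x = 0
So the left-hand side equals
  \frac{3 A e^{- y}}{2} - \frac{3 B \sin{\left(y \right)}}{2}
This must equal f(x, y) = 3 \sin{\left(y \right)} - 3 e^{- y} identically.
Matching coefficients of the independent functions:
  [e^{- y}]:  \frac{3 A}{2} = -3
  [\sin{\left(y \right)}]:  - \frac{3 B}{2} = 3
Solving: A = -2, B = -2.
Check against the point condition:
  u(0, 0) = -2  ⟹  A = -2  ✓
Hence u(x, y) = - 2 \sin{\left(y \right)} - 2 e^{- y}.

Answer: u(x, y) = - 2 \sin{\left(y \right)} - 2 e^{- y}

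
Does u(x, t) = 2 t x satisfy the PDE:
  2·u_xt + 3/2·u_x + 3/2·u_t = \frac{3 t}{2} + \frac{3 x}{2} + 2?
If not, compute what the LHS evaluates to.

Evaluate each term of the left-hand side for u = 2 t x.
Derivatives:
  u_xt = 2
  u_x = 2 t
  u_t = 2 x
Terms:
  2·u_xt = 4
  3/2·u_x = 3 t
  3/2·u_t = 3 x
Sum: LHS = 3 t + 3 x + 4
Given right-hand side: \frac{3 t}{2} + \frac{3 x}{2} + 2. Difference LHS − RHS = \frac{3 t}{2} + \frac{3 x}{2} + 2 ≠ 0, so u is not a solution.

Answer: No, the LHS evaluates to 3 t + 3 x + 4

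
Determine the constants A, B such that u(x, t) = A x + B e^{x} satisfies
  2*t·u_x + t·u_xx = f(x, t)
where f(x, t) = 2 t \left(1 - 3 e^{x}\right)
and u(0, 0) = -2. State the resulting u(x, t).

Answer: u(x, t) = x - 2 e^{x}

Derivation:
Substitute the ansatz u = A x + B e^{x} into the left-hand side.
Derivatives of the ansatz:
  u_x = A + B e^{x}
  u_xx = B e^{x}
Term by term:
  2*t·u_x = 2 A t + 2 B t e^{x}
  t·u_xx = B t e^{x}
So the left-hand side equals
  2 A t + 3 B t e^{x}
This must equal f(x, t) identically; expanded, f = - 6 t e^{x} + 2 t.
Matching coefficients of the independent functions:
  [t]:  2 A = 2
  [t e^{x}]:  3 B = -6
Solving: A = 1, B = -2.
Check against the point condition:
  u(0, 0) = -2  ⟹  B = -2  ✓
Hence u(x, t) = x - 2 e^{x}.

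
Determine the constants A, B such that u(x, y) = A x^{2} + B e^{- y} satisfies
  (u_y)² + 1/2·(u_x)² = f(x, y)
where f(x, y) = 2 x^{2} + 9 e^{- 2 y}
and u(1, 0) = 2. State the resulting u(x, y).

Answer: u(x, y) = - x^{2} + 3 e^{- y}

Derivation:
Substitute the ansatz u = A x^{2} + B e^{- y} into the left-hand side.
Derivatives of the ansatz:
  u_y = - B e^{- y}
  u_x = 2 A x
Term by term:
  (u_y)² = B^{2} e^{- 2 y}
  1/2·(u_x)² = 2 A^{2} x^{2}
So the left-hand side equals
  2 A^{2} x^{2} + B^{2} e^{- 2 y}
This must equal f(x, y) = 2 x^{2} + 9 e^{- 2 y} identically.
Matching coefficients of the independent functions:
  [x^{2}]:  2 A^{2} = 2
  [e^{- 2 y}]:  B^{2} = 9
These equations allow (A, B) = (-1, -3) or (-1, 3) or (1, -3) or (1, 3).
Impose the point condition(s):
  u(1, 0) = 2  ⟹  A + B = 2
Only A = -1, B = 3 satisfies everything.
Hence u(x, y) = - x^{2} + 3 e^{- y}.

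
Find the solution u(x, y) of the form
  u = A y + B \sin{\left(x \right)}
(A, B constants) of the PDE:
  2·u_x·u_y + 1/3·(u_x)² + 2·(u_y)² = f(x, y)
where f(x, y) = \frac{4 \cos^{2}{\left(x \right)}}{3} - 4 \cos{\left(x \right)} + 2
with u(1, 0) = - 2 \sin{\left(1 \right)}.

Substitute the ansatz u = A y + B \sin{\left(x \right)} into the left-hand side.
Derivatives of the ansatz:
  u_x = B \cos{\left(x \right)}
  u_y = A
Term by term:
  2·u_x·u_y = 2 A B \cos{\left(x \right)}
  1/3·(u_x)² = \frac{B^{2} \cos^{2}{\left(x \right)}}{3}
  2·(u_y)² = 2 A^{2}
So the left-hand side equals
  2 A^{2} + 2 A B \cos{\left(x \right)} + \frac{B^{2} \cos^{2}{\left(x \right)}}{3}
This must equal f(x, y) = \frac{4 \cos^{2}{\left(x \right)}}{3} - 4 \cos{\left(x \right)} + 2 identically.
Matching coefficients of the independent functions:
  [constant term]:  2 A^{2} = 2
  [\cos{\left(x \right)}]:  2 A B = -4
  [\cos^{2}{\left(x \right)}]:  \frac{B^{2}}{3} = \frac{4}{3}
These equations allow (A, B) = (-1, 2) or (1, -2).
Impose the point condition(s):
  u(1, 0) = - 2 \sin{\left(1 \right)}  ⟹  B \sin{\left(1 \right)} = - 2 \sin{\left(1 \right)}
Only A = 1, B = -2 satisfies everything.
Hence u(x, y) = y - 2 \sin{\left(x \right)}.

Answer: u(x, y) = y - 2 \sin{\left(x \right)}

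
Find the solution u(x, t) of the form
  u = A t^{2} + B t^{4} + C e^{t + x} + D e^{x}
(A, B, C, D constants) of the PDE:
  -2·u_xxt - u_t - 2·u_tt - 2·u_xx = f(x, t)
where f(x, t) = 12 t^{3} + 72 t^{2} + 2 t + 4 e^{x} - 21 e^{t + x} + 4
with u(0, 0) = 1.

Substitute the ansatz u = A t^{2} + B t^{4} + C e^{t + x} + D e^{x} into the left-hand side.
Derivatives of the ansatz:
  u_xxt = C e^{t} e^{x}
  u_t = 2 A t + 4 B t^{3} + C e^{t} e^{x}
  u_tt = 2 A + 12 B t^{2} + C e^{t} e^{x}
  u_xx = C e^{t} e^{x} + D e^{x}
Term by term:
  -2·u_xxt = - 2 C e^{t} e^{x}
  -u_t = - 2 A t - 4 B t^{3} - C e^{t} e^{x}
  -2·u_tt = - 4 A - 24 B t^{2} - 2 C e^{t} e^{x}
  -2·u_xx = - 2 C e^{t} e^{x} - 2 D e^{x}
So the left-hand side equals
  - 2 A t - 4 A - 4 B t^{3} - 24 B t^{2} - 7 C e^{t} e^{x} - 2 D e^{x}
This must equal f(x, t) identically; expanded, f = 12 t^{3} + 72 t^{2} + 2 t - 21 e^{t} e^{x} + 4 e^{x} + 4.
Matching coefficients of the independent functions:
  [constant term]:  - 4 A = 4
  [t]:  - 2 A = 2
  [t^{2}]:  - 24 B = 72
  [t^{3}]:  - 4 B = 12
  [e^{t} e^{x}]:  - 7 C = -21
  [e^{x}]:  - 2 D = 4
Solving: A = -1, B = -3, C = 3, D = -2.
Check against the point condition:
  u(0, 0) = 1  ⟹  C + D = 1  ✓
Hence u(x, t) = - 3 t^{4} - t^{2} - 2 e^{x} + 3 e^{t + x}.

Answer: u(x, t) = - 3 t^{4} - t^{2} - 2 e^{x} + 3 e^{t + x}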